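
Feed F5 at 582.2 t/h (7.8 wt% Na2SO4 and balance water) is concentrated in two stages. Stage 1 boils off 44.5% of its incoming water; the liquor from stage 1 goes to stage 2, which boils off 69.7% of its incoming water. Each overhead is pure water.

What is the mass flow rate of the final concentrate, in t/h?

135.7 t/h

water in feed = 582.2×0.922 = 536.79 t/h.
After stage 1: water left = (1−0.445)×536.79 = 297.92; stream total = 343.33 t/h.
After stage 2: water left = (1−0.697)×297.92 = 90.269; final concentrate = 135.68 t/h.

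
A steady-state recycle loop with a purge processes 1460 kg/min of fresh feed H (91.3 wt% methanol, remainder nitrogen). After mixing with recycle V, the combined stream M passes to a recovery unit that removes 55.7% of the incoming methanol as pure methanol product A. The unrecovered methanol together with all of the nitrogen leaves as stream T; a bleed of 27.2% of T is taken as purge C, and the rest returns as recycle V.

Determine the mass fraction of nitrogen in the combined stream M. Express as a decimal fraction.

0.192

nitrogen enters only via H and leaves only via the purge: 1460×0.087 = 0.272×(nitrogen in T), and the recovery unit passes all nitrogen, so nitrogen in M = nitrogen in T = 466.99 kg/min.
methanol in M: m_A = 1460×0.913 + (1−0.272)·(1−0.557)·m_A, so m_A = 1333/0.6775 = 1967.5 kg/min.
M = 1967.5 + 466.99 = 2434.5 kg/min.
nitrogen fraction in M = 466.99/2434.5 = 0.192.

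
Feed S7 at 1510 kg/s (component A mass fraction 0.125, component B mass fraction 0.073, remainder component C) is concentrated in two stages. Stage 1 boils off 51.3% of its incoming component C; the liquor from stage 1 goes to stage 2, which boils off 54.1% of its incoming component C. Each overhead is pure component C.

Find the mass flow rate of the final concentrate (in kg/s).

component C in feed = 1510×0.802 = 1211 kg/s.
After stage 1: component C left = (1−0.513)×1211 = 589.77; stream total = 888.75 kg/s.
After stage 2: component C left = (1−0.541)×589.77 = 270.7; final concentrate = 569.68 kg/s.

569.7 kg/s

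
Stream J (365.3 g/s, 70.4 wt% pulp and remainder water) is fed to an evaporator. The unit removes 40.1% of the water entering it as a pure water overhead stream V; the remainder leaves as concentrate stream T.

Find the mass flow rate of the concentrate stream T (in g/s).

water entering = 365.3×0.296 = 108.13 g/s; overhead removed = 0.401×108.13 = 43.36 g/s.
Concentrate = 365.3 − 43.36 = 321.94 g/s.

321.9 g/s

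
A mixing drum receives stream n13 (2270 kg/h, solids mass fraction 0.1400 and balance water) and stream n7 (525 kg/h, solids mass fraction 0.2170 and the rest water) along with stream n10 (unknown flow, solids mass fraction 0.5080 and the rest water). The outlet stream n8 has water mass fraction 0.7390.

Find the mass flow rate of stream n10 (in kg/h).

1206 kg/h

Let n10 be the unknown flow. Total out = 2795 + n10.
water balance: 2363.3 + 0.492·n10 = 0.739·(2795 + n10)
(0.492 − 0.739)·n10 = 0.739×2795 − 2363.3 = -297.77
n10 = -297.77 / -0.247 = 1205.5 kg/h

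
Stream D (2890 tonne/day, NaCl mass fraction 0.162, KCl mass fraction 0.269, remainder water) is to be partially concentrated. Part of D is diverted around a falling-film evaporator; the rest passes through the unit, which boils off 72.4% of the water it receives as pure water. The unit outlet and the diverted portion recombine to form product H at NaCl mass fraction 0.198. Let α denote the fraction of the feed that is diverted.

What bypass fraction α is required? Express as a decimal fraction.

0.559

All 2890×0.162 = 468.18 tonne/day of NaCl reaches H, so H = 468.18/0.198 = 2364.5 tonne/day and vapour = 525.45 tonne/day.
The evaporator receives (1−α)·2890 of feed at 0.569 water and removes 0.724 of that water:
0.724×0.569×(1−α)×2890 = 525.45
(1−α) = 525.45/1190.6 = 0.4414;  α = 0.5586.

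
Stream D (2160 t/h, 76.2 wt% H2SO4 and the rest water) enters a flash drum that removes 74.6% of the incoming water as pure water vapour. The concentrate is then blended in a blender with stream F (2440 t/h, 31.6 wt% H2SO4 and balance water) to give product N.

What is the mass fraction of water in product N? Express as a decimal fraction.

Vapour removed = 0.746×0.238×2160 = 383.5 t/h; concentrate = 1776.5 t/h.
water reaching the mixer = 130.58 (from concentrate) + 2440×0.684 = 1799.5 t/h.
Product flow = 1776.5 + 2440 = 4216.5 t/h; water fraction = 0.427.

0.427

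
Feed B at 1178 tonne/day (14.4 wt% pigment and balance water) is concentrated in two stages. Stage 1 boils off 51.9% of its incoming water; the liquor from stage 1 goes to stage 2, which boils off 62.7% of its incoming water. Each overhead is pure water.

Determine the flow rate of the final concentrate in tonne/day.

water in feed = 1178×0.856 = 1008.4 tonne/day.
After stage 1: water left = (1−0.519)×1008.4 = 485.03; stream total = 654.66 tonne/day.
After stage 2: water left = (1−0.627)×485.03 = 180.91; final concentrate = 350.55 tonne/day.

350.5 tonne/day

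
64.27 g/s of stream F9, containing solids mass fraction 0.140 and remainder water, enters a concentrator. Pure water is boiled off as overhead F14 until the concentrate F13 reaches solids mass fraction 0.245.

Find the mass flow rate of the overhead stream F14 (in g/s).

27.54 g/s

solids is conserved: 64.27×0.140 = 8.9978 g/s all reports to the concentrate.
Concentrate = 8.9978/(target fraction) = 36.726 g/s.
Overhead = 64.27 − 36.726 = 27.544 g/s.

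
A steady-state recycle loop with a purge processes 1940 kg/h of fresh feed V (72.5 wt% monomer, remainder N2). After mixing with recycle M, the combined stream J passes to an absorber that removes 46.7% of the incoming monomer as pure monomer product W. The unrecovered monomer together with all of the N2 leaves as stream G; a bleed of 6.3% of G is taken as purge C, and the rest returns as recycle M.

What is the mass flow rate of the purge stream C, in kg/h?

N2 enters only via V and leaves only via the purge: 1940×0.275 = 0.063×(N2 in G), and the absorber passes all N2, so N2 in J = N2 in G = 8468.3 kg/h.
monomer in J: m_A = 1940×0.725 + (1−0.063)·(1−0.467)·m_A, so m_A = 1406.5/0.5006 = 2809.7 kg/h.
G = (1−0.467)×2809.7 + 8468.3 = 9965.8 kg/h.
Purge C = 0.063×9965.8 = 627.85 kg/h.

627.8 kg/h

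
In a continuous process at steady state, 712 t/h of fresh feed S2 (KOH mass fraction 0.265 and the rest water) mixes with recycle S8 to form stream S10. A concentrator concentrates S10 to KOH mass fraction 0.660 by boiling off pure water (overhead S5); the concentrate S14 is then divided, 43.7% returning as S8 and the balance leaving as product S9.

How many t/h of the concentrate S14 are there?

507.8 t/h

Overall KOH balance (none leaves overhead): KOH in fresh feed = KOH in product, i.e. 712×0.265 = (1−0.437)·S14·0.660.
S14 = 188.68/(0.660×0.563) = 507.78 t/h.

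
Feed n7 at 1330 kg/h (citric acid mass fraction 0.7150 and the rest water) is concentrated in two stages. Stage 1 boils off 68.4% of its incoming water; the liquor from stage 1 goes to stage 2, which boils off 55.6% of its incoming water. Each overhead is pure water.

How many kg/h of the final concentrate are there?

water in feed = 1330×0.285 = 379.05 kg/h.
After stage 1: water left = (1−0.684)×379.05 = 119.78; stream total = 1070.7 kg/h.
After stage 2: water left = (1−0.556)×119.78 = 53.182; final concentrate = 1004.1 kg/h.

1004 kg/h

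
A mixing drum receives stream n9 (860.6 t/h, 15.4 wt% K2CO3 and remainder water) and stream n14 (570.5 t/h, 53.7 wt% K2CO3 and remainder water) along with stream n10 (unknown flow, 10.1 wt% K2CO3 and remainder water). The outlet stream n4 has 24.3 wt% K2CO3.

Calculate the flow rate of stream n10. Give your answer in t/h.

Let n10 be the unknown flow. Total out = 1431.1 + n10.
K2CO3 balance: 438.89 + 0.101·n10 = 0.243·(1431.1 + n10)
(0.101 − 0.243)·n10 = 0.243×1431.1 − 438.89 = -91.134
n10 = -91.134 / -0.142 = 641.79 t/h

641.8 t/h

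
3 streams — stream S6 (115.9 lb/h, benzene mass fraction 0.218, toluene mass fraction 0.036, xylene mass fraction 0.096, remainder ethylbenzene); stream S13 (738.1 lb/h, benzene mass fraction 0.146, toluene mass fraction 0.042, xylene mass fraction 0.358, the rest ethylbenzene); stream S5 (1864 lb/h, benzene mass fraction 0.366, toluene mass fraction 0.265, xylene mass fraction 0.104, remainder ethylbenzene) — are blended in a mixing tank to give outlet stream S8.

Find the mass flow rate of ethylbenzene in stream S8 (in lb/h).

ethylbenzene out = ethylbenzene in = 115.9×0.650 + 738.1×0.454 + 1864×0.265 = 904.39 lb/h.

904.4 lb/h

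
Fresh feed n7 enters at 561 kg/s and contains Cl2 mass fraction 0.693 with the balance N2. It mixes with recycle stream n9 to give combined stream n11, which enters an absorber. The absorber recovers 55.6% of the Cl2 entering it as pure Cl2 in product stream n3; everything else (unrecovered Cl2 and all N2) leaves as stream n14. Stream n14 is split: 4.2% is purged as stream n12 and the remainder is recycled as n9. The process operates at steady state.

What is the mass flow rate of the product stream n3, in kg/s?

Cl2 in n11: m_A = 561×0.693 + (1−0.042)·(1−0.556)·m_A, so m_A = 388.77/0.5746 = 676.54 kg/s.
Product n3 = 0.556×676.54 = 376.16 kg/s.

376.2 kg/s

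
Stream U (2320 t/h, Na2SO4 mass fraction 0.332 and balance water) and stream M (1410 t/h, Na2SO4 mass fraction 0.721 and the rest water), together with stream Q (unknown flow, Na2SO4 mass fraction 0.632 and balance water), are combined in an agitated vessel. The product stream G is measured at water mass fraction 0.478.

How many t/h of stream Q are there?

1456 t/h

Let Q be the unknown flow. Total out = 3730 + Q.
water balance: 1943.2 + 0.368·Q = 0.478·(3730 + Q)
(0.368 − 0.478)·Q = 0.478×3730 − 1943.2 = -160.21
Q = -160.21 / -0.110 = 1456.5 t/h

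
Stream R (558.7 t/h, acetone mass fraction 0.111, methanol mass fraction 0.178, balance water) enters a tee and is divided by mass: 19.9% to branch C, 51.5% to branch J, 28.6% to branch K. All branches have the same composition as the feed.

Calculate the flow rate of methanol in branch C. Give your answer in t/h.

19.79 t/h

Branch C total = 0.199×558.7 = 111.18 t/h.
methanol in C = 0.178×111.18 = 19.79 t/h.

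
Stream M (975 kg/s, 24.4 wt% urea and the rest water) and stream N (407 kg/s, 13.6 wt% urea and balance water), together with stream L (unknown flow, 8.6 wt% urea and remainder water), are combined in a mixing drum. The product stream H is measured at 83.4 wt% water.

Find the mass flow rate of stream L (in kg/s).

Let L be the unknown flow. Total out = 1382 + L.
water balance: 1088.7 + 0.914·L = 0.834·(1382 + L)
(0.914 − 0.834)·L = 0.834×1382 − 1088.7 = 63.84
L = 63.84 / 0.080 = 798 kg/s

798 kg/s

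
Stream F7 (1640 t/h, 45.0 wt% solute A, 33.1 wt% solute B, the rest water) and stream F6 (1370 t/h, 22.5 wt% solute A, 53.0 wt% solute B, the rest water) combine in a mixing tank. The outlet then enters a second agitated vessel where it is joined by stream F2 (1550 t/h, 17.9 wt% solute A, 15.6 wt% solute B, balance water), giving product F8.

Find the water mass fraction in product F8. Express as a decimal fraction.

Overall, product flow = 4560 t/h.
water in = 1640×0.219 + 1370×0.245 + 1550×0.665 = 1725.6 t/h.
water fraction in F8 = 0.3784.

0.3784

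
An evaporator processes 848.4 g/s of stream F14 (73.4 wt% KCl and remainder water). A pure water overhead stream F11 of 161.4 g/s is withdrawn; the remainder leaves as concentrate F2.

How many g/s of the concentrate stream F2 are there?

Concentrate = 848.4 − 161.4 = 687 g/s.

687 g/s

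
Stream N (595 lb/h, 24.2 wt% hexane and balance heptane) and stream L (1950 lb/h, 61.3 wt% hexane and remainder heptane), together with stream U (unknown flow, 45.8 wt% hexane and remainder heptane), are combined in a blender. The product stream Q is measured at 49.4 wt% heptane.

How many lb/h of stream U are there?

1074 lb/h

Let U be the unknown flow. Total out = 2545 + U.
heptane balance: 1205.7 + 0.542·U = 0.494·(2545 + U)
(0.542 − 0.494)·U = 0.494×2545 − 1205.7 = 51.57
U = 51.57 / 0.048 = 1074.4 lb/h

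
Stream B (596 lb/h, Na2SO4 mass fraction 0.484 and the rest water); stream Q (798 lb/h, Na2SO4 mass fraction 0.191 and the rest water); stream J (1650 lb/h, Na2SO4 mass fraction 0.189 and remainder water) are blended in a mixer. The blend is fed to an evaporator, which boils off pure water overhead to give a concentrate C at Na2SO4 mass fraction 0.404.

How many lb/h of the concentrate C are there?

1863 lb/h

Na2SO4 entering = 596×0.484 + 798×0.191 + 1650×0.189 = 752.73 lb/h.
All Na2SO4 reports to C, so C = 752.73/0.404 = 1863.2 lb/h.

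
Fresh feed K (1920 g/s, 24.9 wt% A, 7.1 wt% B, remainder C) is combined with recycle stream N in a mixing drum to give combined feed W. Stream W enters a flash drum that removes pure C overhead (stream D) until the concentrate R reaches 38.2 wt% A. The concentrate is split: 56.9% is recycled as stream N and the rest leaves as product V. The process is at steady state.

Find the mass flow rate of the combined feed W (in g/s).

3572 g/s

Overall A balance (none leaves overhead): A in fresh feed = A in product, i.e. 1920×0.249 = (1−0.569)·R·0.382.
R = 478.08/(0.382×0.431) = 2903.8 g/s.
Recycle N = 0.569×2903.8 = 1652.2 g/s.
Combined feed W = 1920 + 1652.2 = 3572.2 g/s.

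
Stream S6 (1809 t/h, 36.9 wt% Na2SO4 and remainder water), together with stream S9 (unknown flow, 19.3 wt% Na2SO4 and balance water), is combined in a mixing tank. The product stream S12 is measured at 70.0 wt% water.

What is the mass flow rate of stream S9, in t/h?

1167 t/h

Let S9 be the unknown flow. Total out = 1809 + S9.
water balance: 1141.5 + 0.807·S9 = 0.700·(1809 + S9)
(0.807 − 0.700)·S9 = 0.700×1809 − 1141.5 = 124.82
S9 = 124.82 / 0.107 = 1166.6 t/h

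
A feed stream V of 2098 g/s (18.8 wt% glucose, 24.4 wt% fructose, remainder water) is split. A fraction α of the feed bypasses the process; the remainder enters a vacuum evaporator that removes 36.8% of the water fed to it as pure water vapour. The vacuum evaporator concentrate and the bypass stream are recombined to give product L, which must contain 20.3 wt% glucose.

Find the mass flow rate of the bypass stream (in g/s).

1356 g/s

All 2098×0.188 = 394.42 g/s of glucose reaches L, so L = 394.42/0.203 = 1943 g/s and vapour = 155.02 g/s.
The evaporator receives (1−α)·2098 of feed at 0.568 water and removes 0.368 of that water:
0.368×0.568×(1−α)×2098 = 155.02
(1−α) = 155.02/438.53 = 0.3535;  α = 0.6465.
Bypass flow = 0.6465×2098 = 1356.3 g/s.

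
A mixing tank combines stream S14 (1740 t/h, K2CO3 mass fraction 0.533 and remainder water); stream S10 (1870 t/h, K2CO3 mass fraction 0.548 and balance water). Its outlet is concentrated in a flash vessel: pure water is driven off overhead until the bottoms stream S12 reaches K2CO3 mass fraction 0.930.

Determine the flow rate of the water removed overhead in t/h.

1511 t/h

K2CO3 entering = 1740×0.533 + 1870×0.548 = 1952.2 t/h.
All K2CO3 reports to S12, so S12 = 1952.2/0.930 = 2099.1 t/h.
Total feed = 3610 t/h; overhead = 3610 − 2099.1 = 1510.9 t/h.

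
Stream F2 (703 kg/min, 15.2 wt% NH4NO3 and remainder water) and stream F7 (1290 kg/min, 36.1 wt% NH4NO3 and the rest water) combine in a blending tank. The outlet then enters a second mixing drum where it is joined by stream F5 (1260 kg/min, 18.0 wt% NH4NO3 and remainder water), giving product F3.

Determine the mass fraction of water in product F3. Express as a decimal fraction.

0.7543

Overall, product flow = 3253 kg/min.
water in = 703×0.848 + 1290×0.639 + 1260×0.820 = 2453.7 kg/min.
water fraction in F3 = 0.7543.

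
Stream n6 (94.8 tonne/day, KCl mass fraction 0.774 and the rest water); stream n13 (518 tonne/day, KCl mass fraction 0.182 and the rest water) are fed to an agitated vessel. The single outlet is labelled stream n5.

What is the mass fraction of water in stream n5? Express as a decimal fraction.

Total flow out = 94.8 + 518 = 612.8 tonne/day.
water in = 94.8×0.226 + 518×0.818 = 445.15 tonne/day.
water mass fraction in n5 = 445.15/612.8 = 0.726.

0.726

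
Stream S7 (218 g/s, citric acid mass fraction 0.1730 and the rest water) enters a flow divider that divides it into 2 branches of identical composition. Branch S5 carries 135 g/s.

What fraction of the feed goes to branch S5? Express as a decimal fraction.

0.619

Fraction to S5 = 135/218 = 0.6193.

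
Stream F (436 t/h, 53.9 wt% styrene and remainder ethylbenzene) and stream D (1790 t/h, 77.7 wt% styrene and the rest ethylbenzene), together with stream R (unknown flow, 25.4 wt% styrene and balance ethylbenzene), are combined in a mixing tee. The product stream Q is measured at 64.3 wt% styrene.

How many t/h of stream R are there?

Let R be the unknown flow. Total out = 2226 + R.
styrene balance: 1625.8 + 0.254·R = 0.643·(2226 + R)
(0.254 − 0.643)·R = 0.643×2226 − 1625.8 = -194.52
R = -194.52 / -0.389 = 500.04 t/h

500 t/h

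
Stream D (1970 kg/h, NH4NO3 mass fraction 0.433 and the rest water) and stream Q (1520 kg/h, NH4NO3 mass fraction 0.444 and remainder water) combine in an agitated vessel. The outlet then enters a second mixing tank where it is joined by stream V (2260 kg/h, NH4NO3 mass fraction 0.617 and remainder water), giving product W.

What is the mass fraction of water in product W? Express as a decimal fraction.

0.492

Overall, product flow = 5750 kg/h.
water in = 1970×0.567 + 1520×0.556 + 2260×0.383 = 2827.7 kg/h.
water fraction in W = 0.492.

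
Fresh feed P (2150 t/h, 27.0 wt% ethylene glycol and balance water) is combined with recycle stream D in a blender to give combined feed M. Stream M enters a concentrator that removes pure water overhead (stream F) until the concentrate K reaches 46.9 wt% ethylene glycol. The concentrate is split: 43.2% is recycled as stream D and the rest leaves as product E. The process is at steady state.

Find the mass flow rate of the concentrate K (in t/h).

Overall ethylene glycol balance (none leaves overhead): ethylene glycol in fresh feed = ethylene glycol in product, i.e. 2150×0.270 = (1−0.432)·K·0.469.
K = 580.5/(0.469×0.568) = 2179.1 t/h.

2179 t/h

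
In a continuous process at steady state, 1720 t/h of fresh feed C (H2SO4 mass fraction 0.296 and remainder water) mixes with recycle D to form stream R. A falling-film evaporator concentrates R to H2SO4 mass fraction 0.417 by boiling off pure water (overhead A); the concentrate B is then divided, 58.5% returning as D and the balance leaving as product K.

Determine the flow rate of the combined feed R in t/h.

Overall H2SO4 balance (none leaves overhead): H2SO4 in fresh feed = H2SO4 in product, i.e. 1720×0.296 = (1−0.585)·B·0.417.
B = 509.12/(0.417×0.415) = 2942 t/h.
Recycle D = 0.585×2942 = 1721 t/h.
Combined feed R = 1720 + 1721 = 3441 t/h.

3441 t/h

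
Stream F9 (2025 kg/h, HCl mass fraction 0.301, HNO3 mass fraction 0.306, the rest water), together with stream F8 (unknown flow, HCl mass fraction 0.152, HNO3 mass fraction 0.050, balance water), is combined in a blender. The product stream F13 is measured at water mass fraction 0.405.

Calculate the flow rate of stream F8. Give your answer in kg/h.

Let F8 be the unknown flow. Total out = 2025 + F8.
water balance: 795.83 + 0.798·F8 = 0.405·(2025 + F8)
(0.798 − 0.405)·F8 = 0.405×2025 − 795.83 = 24.3
F8 = 24.3 / 0.393 = 61.832 kg/h

61.83 kg/h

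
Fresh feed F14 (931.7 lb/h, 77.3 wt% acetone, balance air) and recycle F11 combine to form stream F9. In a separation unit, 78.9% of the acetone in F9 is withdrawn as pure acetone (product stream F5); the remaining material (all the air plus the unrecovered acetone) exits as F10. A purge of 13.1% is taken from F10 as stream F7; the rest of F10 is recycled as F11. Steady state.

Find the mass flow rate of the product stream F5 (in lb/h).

695.8 lb/h

acetone in F9: m_A = 931.7×0.773 + (1−0.131)·(1−0.789)·m_A, so m_A = 720.2/0.8166 = 881.91 lb/h.
Product F5 = 0.789×881.91 = 695.83 lb/h.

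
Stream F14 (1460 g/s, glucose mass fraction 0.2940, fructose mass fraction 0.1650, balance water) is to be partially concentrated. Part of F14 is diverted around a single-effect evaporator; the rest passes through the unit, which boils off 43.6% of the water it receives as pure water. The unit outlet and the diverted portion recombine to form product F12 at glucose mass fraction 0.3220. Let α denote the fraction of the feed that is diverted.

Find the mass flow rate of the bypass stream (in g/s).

921.8 g/s

All 1460×0.294 = 429.24 g/s of glucose reaches F12, so F12 = 429.24/0.322 = 1333 g/s and vapour = 126.96 g/s.
The evaporator receives (1−α)·1460 of feed at 0.541 water and removes 0.436 of that water:
0.436×0.541×(1−α)×1460 = 126.96
(1−α) = 126.96/344.38 = 0.3687;  α = 0.6313.
Bypass flow = 0.6313×1460 = 921.77 g/s.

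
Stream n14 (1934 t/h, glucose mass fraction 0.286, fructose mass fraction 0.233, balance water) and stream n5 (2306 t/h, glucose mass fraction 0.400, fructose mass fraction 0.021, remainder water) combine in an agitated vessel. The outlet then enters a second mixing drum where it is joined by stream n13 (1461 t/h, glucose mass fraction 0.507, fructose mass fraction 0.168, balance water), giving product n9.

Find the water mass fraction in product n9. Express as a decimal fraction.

Overall, product flow = 5701 t/h.
water in = 1934×0.481 + 2306×0.579 + 1461×0.325 = 2740.3 t/h.
water fraction in n9 = 0.481.

0.481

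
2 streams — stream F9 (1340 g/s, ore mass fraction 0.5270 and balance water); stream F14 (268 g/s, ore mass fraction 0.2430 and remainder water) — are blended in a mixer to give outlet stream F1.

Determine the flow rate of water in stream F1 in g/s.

836.7 g/s

water out = water in = 1340×0.473 + 268×0.757 = 836.7 g/s.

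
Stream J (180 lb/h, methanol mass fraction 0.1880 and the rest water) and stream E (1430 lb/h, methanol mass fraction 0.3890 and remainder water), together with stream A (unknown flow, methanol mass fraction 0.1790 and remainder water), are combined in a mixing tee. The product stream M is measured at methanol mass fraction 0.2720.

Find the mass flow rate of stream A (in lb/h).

Let A be the unknown flow. Total out = 1610 + A.
methanol balance: 590.11 + 0.179·A = 0.272·(1610 + A)
(0.179 − 0.272)·A = 0.272×1610 − 590.11 = -152.19
A = -152.19 / -0.093 = 1636.5 lb/h

1636 lb/h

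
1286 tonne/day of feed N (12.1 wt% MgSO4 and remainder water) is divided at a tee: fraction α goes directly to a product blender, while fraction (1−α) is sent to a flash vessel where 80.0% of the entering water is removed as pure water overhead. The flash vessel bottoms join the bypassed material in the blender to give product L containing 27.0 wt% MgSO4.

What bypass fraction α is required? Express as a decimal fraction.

0.215

All 1286×0.121 = 155.61 tonne/day of MgSO4 reaches L, so L = 155.61/0.270 = 576.32 tonne/day and vapour = 709.68 tonne/day.
The evaporator receives (1−α)·1286 of feed at 0.879 water and removes 0.800 of that water:
0.800×0.879×(1−α)×1286 = 709.68
(1−α) = 709.68/904.32 = 0.7848;  α = 0.2152.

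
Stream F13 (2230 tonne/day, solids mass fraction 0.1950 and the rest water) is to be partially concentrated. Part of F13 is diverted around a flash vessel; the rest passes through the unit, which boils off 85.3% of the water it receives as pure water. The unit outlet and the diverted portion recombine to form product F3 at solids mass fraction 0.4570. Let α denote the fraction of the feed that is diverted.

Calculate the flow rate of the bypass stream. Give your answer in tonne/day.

368.1 tonne/day

All 2230×0.195 = 434.85 tonne/day of solids reaches F3, so F3 = 434.85/0.457 = 951.53 tonne/day and vapour = 1278.5 tonne/day.
The evaporator receives (1−α)·2230 of feed at 0.805 water and removes 0.853 of that water:
0.853×0.805×(1−α)×2230 = 1278.5
(1−α) = 1278.5/1531.3 = 0.8349;  α = 0.1651.
Bypass flow = 0.1651×2230 = 368.15 tonne/day.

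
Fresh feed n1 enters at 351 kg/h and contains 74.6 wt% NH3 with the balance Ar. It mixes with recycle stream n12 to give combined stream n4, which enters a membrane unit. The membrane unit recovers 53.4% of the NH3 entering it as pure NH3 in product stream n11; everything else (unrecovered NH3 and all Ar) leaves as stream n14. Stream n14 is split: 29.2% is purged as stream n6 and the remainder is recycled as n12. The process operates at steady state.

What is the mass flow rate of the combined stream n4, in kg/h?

Ar enters only via n1 and leaves only via the purge: 351×0.254 = 0.292×(Ar in n14), and the membrane unit passes all Ar, so Ar in n4 = Ar in n14 = 305.32 kg/h.
NH3 in n4: m_A = 351×0.746 + (1−0.292)·(1−0.534)·m_A, so m_A = 261.85/0.6701 = 390.77 kg/h.
n4 = 390.77 + 305.32 = 696.09 kg/h.

696.1 kg/h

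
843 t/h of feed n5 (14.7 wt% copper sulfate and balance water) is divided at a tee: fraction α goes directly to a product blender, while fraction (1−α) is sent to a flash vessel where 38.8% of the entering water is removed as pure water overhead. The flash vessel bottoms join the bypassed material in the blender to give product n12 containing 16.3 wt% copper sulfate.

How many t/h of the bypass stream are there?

593 t/h

All 843×0.147 = 123.92 t/h of copper sulfate reaches n12, so n12 = 123.92/0.163 = 760.25 t/h and vapour = 82.748 t/h.
The evaporator receives (1−α)·843 of feed at 0.853 water and removes 0.388 of that water:
0.388×0.853×(1−α)×843 = 82.748
(1−α) = 82.748/279 = 0.2966;  α = 0.7034.
Bypass flow = 0.7034×843 = 592.98 t/h.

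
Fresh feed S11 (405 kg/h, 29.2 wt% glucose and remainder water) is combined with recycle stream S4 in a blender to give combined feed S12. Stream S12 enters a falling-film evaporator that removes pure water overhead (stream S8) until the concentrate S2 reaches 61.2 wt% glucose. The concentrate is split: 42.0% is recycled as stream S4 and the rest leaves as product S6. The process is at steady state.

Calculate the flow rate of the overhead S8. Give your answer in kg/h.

211.8 kg/h

Overall glucose balance (none leaves overhead): glucose in fresh feed = glucose in product, i.e. 405×0.292 = (1−0.420)·S2·0.612.
S2 = 118.26/(0.612×0.580) = 333.16 kg/h.
Recycle S4 = 0.420×333.16 = 139.93 kg/h.
Combined feed S12 = 405 + 139.93 = 544.93 kg/h.
Overhead S8 = S12 − S2 = 544.93 − 333.16 = 211.76 kg/h.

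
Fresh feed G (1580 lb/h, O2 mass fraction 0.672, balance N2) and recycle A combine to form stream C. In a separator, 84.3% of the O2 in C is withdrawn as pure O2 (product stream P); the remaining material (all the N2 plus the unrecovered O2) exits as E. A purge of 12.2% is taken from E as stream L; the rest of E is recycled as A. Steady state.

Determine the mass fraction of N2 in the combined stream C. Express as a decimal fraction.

N2 enters only via G and leaves only via the purge: 1580×0.328 = 0.122×(N2 in E), and the separator passes all N2, so N2 in C = N2 in E = 4247.9 lb/h.
O2 in C: m_A = 1580×0.672 + (1−0.122)·(1−0.843)·m_A, so m_A = 1061.8/0.8622 = 1231.5 lb/h.
C = 1231.5 + 4247.9 = 5479.4 lb/h.
N2 fraction in C = 4247.9/5479.4 = 0.775.

0.775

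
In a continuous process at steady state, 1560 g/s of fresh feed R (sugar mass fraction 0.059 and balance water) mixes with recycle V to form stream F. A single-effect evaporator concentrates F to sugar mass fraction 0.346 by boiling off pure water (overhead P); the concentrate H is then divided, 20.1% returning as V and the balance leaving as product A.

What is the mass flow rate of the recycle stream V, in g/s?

Overall sugar balance (none leaves overhead): sugar in fresh feed = sugar in product, i.e. 1560×0.059 = (1−0.201)·H·0.346.
H = 92.04/(0.346×0.799) = 332.93 g/s.
Recycle V = 0.201×332.93 = 66.919 g/s.

66.92 g/s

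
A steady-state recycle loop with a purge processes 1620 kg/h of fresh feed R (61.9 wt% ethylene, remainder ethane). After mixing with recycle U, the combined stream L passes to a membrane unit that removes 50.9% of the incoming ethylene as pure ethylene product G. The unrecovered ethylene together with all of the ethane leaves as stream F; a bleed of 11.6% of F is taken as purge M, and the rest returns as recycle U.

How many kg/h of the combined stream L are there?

ethane enters only via R and leaves only via the purge: 1620×0.381 = 0.116×(ethane in F), and the membrane unit passes all ethane, so ethane in L = ethane in F = 5320.9 kg/h.
ethylene in L: m_A = 1620×0.619 + (1−0.116)·(1−0.509)·m_A, so m_A = 1002.8/0.5660 = 1771.8 kg/h.
L = 1771.8 + 5320.9 = 7092.7 kg/h.

7093 kg/h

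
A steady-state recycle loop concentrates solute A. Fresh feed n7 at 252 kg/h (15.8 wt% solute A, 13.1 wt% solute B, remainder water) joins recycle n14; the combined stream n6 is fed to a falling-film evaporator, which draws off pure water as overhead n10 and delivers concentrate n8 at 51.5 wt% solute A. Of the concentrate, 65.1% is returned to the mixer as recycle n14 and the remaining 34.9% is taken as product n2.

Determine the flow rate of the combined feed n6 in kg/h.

Overall solute A balance (none leaves overhead): solute A in fresh feed = solute A in product, i.e. 252×0.158 = (1−0.651)·n8·0.515.
n8 = 39.816/(0.515×0.349) = 221.53 kg/h.
Recycle n14 = 0.651×221.53 = 144.21 kg/h.
Combined feed n6 = 252 + 144.21 = 396.21 kg/h.

396.2 kg/h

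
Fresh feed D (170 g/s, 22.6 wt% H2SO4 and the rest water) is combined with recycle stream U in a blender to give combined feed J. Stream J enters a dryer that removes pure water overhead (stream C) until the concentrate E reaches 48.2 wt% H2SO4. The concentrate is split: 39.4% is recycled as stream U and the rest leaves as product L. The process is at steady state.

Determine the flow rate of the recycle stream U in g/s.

Overall H2SO4 balance (none leaves overhead): H2SO4 in fresh feed = H2SO4 in product, i.e. 170×0.226 = (1−0.394)·E·0.482.
E = 38.42/(0.482×0.606) = 131.53 g/s.
Recycle U = 0.394×131.53 = 51.824 g/s.

51.82 g/s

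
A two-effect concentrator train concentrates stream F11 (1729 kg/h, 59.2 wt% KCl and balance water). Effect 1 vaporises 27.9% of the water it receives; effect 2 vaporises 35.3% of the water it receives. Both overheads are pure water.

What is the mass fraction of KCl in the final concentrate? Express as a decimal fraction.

0.757

water in feed = 1729×0.408 = 705.43 kg/h.
After stage 1: water left = (1−0.279)×705.43 = 508.62; stream total = 1532.2 kg/h.
After stage 2: water left = (1−0.353)×508.62 = 329.07; final concentrate = 1352.6 kg/h.
KCl fraction = 1023.6/1352.6 = 0.757.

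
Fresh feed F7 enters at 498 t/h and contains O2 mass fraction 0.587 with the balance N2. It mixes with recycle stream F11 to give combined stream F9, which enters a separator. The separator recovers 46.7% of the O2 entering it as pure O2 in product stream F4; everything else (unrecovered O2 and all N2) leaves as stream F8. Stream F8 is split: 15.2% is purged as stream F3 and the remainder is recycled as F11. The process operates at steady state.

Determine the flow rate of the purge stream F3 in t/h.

248.9 t/h

N2 enters only via F7 and leaves only via the purge: 498×0.413 = 0.152×(N2 in F8), and the separator passes all N2, so N2 in F9 = N2 in F8 = 1353.1 t/h.
O2 in F9: m_A = 498×0.587 + (1−0.152)·(1−0.467)·m_A, so m_A = 292.33/0.5480 = 533.43 t/h.
F8 = (1−0.467)×533.43 + 1353.1 = 1637.4 t/h.
Purge F3 = 0.152×1637.4 = 248.89 t/h.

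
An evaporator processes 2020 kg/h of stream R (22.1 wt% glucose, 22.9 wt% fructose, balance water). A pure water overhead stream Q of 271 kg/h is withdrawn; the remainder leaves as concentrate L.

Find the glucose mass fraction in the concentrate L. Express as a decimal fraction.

glucose is not removed: 2020×0.221 = 446.42 kg/h of glucose enters L.
Concentrate = 2020 − 271 = 1749 kg/h.
Mass fraction = 446.42/1749 = 0.255.

0.255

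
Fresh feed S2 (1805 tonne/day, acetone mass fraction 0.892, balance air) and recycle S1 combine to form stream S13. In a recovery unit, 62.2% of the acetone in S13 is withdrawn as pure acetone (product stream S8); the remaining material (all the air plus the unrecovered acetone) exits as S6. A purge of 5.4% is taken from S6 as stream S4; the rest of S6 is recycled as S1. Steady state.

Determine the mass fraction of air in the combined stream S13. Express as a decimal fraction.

air enters only via S2 and leaves only via the purge: 1805×0.108 = 0.054×(air in S6), and the recovery unit passes all air, so air in S13 = air in S6 = 3610 tonne/day.
acetone in S13: m_A = 1805×0.892 + (1−0.054)·(1−0.622)·m_A, so m_A = 1610.1/0.6424 = 2506.3 tonne/day.
S13 = 2506.3 + 3610 = 6116.3 tonne/day.
air fraction in S13 = 3610/6116.3 = 0.590.

0.590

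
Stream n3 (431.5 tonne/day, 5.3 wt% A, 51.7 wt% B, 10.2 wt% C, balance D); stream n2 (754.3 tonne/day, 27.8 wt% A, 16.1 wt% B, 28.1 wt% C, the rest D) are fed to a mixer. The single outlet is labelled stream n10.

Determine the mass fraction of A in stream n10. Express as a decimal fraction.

Total flow out = 431.5 + 754.3 = 1185.8 tonne/day.
A in = 431.5×0.053 + 754.3×0.278 = 232.56 tonne/day.
A mass fraction in n10 = 232.56/1185.8 = 0.1961.

0.1961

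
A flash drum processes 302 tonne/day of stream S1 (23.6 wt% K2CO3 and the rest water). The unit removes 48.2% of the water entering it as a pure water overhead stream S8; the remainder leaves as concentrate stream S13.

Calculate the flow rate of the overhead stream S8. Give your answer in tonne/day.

111.2 tonne/day

water entering = 302×0.764 = 230.73 tonne/day; overhead removed = 0.482×230.73 = 111.21 tonne/day.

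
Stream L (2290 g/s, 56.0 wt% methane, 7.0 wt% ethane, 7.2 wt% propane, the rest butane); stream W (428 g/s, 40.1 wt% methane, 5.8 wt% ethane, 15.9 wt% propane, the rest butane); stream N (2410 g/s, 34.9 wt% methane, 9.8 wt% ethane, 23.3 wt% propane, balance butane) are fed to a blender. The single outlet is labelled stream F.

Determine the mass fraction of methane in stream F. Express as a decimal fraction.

0.4476

Total flow out = 2290 + 428 + 2410 = 5128 g/s.
methane in = 2290×0.560 + 428×0.401 + 2410×0.349 = 2295.1 g/s.
methane mass fraction in F = 2295.1/5128 = 0.4476.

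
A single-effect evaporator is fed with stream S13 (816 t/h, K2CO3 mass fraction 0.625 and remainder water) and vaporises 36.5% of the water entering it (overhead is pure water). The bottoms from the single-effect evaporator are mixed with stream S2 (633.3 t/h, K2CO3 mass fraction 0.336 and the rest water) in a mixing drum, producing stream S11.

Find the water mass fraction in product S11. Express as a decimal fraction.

0.460

Vapour removed = 0.365×0.375×816 = 111.69 t/h; concentrate = 704.31 t/h.
water reaching the mixer = 194.31 (from concentrate) + 633.3×0.664 = 614.82 t/h.
Product flow = 704.31 + 633.3 = 1337.6 t/h; water fraction = 0.460.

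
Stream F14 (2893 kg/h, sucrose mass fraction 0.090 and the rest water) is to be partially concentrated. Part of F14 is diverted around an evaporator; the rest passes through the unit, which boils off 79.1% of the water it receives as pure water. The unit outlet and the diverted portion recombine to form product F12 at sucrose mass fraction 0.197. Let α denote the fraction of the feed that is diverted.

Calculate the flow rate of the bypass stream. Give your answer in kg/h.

710 kg/h

All 2893×0.090 = 260.37 kg/h of sucrose reaches F12, so F12 = 260.37/0.197 = 1321.7 kg/h and vapour = 1571.3 kg/h.
The evaporator receives (1−α)·2893 of feed at 0.910 water and removes 0.791 of that water:
0.791×0.910×(1−α)×2893 = 1571.3
(1−α) = 1571.3/2082.4 = 0.7546;  α = 0.2454.
Bypass flow = 0.2454×2893 = 710.03 kg/h.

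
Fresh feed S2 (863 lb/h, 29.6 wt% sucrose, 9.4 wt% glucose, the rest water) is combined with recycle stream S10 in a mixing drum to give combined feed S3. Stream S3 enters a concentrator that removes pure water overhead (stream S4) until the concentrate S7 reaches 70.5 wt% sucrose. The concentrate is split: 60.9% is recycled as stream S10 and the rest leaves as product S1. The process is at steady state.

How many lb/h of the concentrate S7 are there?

Overall sucrose balance (none leaves overhead): sucrose in fresh feed = sucrose in product, i.e. 863×0.296 = (1−0.609)·S7·0.705.
S7 = 255.45/(0.705×0.391) = 926.69 lb/h.

926.7 lb/h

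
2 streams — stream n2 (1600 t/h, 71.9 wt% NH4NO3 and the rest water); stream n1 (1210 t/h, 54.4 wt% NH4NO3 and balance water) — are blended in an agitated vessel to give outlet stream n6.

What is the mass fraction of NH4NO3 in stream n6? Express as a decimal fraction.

Total flow out = 1600 + 1210 = 2810 t/h.
NH4NO3 in = 1600×0.719 + 1210×0.544 = 1808.6 t/h.
NH4NO3 mass fraction in n6 = 1808.6/2810 = 0.644.

0.644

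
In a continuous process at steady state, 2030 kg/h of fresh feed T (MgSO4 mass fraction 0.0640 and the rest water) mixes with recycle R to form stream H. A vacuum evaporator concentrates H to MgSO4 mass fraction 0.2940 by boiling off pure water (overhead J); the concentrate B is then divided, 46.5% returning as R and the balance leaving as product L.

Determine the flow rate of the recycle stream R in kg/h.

Overall MgSO4 balance (none leaves overhead): MgSO4 in fresh feed = MgSO4 in product, i.e. 2030×0.064 = (1−0.465)·B·0.294.
B = 129.92/(0.294×0.535) = 825.99 kg/h.
Recycle R = 0.465×825.99 = 384.09 kg/h.

384.1 kg/h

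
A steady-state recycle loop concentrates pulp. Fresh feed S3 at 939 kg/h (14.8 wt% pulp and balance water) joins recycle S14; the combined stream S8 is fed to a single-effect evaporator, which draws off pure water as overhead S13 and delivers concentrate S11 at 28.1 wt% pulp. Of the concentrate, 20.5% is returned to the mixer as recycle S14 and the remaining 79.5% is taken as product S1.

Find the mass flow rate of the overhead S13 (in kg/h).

Overall pulp balance (none leaves overhead): pulp in fresh feed = pulp in product, i.e. 939×0.148 = (1−0.205)·S11·0.281.
S11 = 138.97/(0.281×0.795) = 622.09 kg/h.
Recycle S14 = 0.205×622.09 = 127.53 kg/h.
Combined feed S8 = 939 + 127.53 = 1066.5 kg/h.
Overhead S13 = S8 − S11 = 1066.5 − 622.09 = 444.44 kg/h.

444.4 kg/h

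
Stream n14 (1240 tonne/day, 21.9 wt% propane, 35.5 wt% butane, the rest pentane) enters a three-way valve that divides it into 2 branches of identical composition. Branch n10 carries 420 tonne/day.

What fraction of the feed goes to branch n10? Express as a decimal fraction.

0.339

Fraction to n10 = 420/1240 = 0.3387.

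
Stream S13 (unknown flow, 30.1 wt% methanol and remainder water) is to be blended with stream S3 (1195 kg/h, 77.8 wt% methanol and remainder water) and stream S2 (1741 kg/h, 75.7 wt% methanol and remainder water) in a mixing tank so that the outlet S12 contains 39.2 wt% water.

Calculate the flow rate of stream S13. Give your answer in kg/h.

1507 kg/h

Let S13 be the unknown flow. Total out = 2936 + S13.
water balance: 688.35 + 0.699·S13 = 0.392·(2936 + S13)
(0.699 − 0.392)·S13 = 0.392×2936 − 688.35 = 462.56
S13 = 462.56 / 0.307 = 1506.7 kg/h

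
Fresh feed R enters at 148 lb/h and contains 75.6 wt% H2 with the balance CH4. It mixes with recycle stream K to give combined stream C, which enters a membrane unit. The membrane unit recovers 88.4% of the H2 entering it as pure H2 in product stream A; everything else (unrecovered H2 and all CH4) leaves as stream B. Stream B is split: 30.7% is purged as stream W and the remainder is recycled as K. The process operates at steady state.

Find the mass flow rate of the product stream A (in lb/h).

107.6 lb/h

H2 in C: m_A = 148×0.756 + (1−0.307)·(1−0.884)·m_A, so m_A = 111.89/0.9196 = 121.67 lb/h.
Product A = 0.884×121.67 = 107.56 lb/h.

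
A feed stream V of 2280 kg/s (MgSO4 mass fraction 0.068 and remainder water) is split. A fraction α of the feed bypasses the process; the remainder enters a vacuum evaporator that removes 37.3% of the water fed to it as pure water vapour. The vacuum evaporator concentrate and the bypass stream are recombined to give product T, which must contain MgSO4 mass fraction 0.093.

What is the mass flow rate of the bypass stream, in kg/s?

516.9 kg/s

All 2280×0.068 = 155.04 kg/s of MgSO4 reaches T, so T = 155.04/0.093 = 1667.1 kg/s and vapour = 612.9 kg/s.
The evaporator receives (1−α)·2280 of feed at 0.932 water and removes 0.373 of that water:
0.373×0.932×(1−α)×2280 = 612.9
(1−α) = 612.9/792.61 = 0.7733;  α = 0.2267.
Bypass flow = 0.2267×2280 = 516.94 kg/s.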